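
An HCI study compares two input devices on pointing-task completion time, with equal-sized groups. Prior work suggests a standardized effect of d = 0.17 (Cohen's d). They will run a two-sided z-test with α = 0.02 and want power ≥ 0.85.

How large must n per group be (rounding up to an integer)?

n = 783 per group

Set Φ(δ − 2.326) = 0.85; then δ − 2.326 = Φ⁻¹(0.85) = 1.036, giving δ = 3.363.
(For δ > 0 the lower-tail rejection region contributes negligibly to power, so the one-term inversion is standard.)
δ = d·√(n/2) ⇒ n = 2(δ/d)² = 2 × (3.363 / 0.17)² = 782.58.
Rounding up, n = 783 per group.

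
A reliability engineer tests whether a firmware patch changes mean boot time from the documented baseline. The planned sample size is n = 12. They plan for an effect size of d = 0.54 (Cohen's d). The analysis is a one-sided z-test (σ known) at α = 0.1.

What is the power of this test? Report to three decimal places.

Noncentrality parameter: δ = d·√n = 0.54 × √12 = 1.8706
One-sided α = 0.1 → critical value z_{0.1} = 1.282.
Power = Φ(δ − 1.282) = Φ(0.589) = 0.7221.

Power ≈ 0.722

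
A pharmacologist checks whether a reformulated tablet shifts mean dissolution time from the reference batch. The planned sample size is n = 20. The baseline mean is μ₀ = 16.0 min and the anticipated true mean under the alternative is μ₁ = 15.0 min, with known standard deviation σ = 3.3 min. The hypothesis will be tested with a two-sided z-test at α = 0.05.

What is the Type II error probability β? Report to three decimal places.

β ≈ 0.727

Standardized effect: d = |μ₁ − μ₀| / σ = |15.0 − 16.0| / 3.3 = 0.3030
Noncentrality parameter: δ = d·√n = 0.3030 × √20 = 1.3552
Two-sided α = 0.05 → critical value z_{0.025} = 1.960.
Power = Φ(δ − 1.960) + Φ(−δ − 1.960) = Φ(-0.605) + Φ(-3.315) = 0.2727 + 0.0005 = 0.2731.
Type II error: β = 1 − power = 1 − 0.2731 = 0.7269.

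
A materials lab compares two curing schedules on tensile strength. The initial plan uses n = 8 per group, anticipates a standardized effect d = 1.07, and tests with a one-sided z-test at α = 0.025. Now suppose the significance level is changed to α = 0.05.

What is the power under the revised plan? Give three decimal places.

δ = d·√(n/2) = 1.07 × √(8/2) = 2.1400 (unchanged). New critical value: z_{0.05} = 1.645.
Revised power = P(Z > 1.645 − δ) = Φ(0.495) = 0.6898.

Power ≈ 0.690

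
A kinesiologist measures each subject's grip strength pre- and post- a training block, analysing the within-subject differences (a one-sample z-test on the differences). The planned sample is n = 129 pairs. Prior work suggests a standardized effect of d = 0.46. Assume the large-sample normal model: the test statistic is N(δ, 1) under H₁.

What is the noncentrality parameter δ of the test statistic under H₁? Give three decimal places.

The noncentrality parameter scales effect size by the design's sample-size factor: δ = d·√n = 0.46 × √129 = 5.2246

δ ≈ 5.225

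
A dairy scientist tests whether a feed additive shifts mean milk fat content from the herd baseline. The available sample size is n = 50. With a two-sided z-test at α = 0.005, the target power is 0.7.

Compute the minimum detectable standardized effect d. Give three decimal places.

Need Φ(δ − 2.807) = 0.7, so δ = 2.807 + 0.524 = 3.331.
(Lower-tail contribution to power is negligible for δ > 0.)
δ = d·√n ⇒ d = δ/√n = 3.331/√50 = 0.4711.

d ≈ 0.471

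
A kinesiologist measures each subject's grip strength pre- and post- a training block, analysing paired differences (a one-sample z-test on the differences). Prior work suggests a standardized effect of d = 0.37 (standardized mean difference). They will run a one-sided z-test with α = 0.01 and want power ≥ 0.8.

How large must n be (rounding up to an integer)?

Set Φ(δ − 2.326) = 0.8; then δ − 2.326 = Φ⁻¹(0.8) = 0.842, giving δ = 3.168.
δ = d·√n ⇒ n = (δ/d)² = (3.168 / 0.37)² = 73.31.
Rounding up, n = 74.

n = 74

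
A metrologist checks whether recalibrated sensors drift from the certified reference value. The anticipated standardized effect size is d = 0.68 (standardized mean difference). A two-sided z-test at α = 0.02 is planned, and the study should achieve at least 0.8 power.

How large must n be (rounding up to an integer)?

Set Φ(δ − 2.326) = 0.8; then δ − 2.326 = Φ⁻¹(0.8) = 0.842, giving δ = 3.168.
(For δ > 0 the lower-tail rejection region contributes negligibly to power, so the one-term inversion is standard.)
δ = d·√n ⇒ n = (δ/d)² = (3.168 / 0.68)² = 21.70.
Rounding up, n = 22.

n = 22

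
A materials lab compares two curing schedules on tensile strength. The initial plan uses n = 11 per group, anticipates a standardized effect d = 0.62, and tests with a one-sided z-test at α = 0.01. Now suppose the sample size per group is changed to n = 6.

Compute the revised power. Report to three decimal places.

Power ≈ 0.105

With n = 6 per group: δ = d·√(n/2) = 0.62 × √(6/2) = 1.0739. Critical value z_{0.01} = 2.326.
Revised power = P(Z > 2.326 − δ) = Φ(-1.252) = 0.1052.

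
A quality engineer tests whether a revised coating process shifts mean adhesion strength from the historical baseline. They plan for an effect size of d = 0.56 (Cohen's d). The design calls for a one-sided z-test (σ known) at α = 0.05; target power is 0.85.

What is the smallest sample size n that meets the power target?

For power 0.85 need Φ(δ − z_{0.05}) = 0.85, so δ = z_{0.05} + z_{0.15} = 1.645 + 1.036 = 2.681.
δ = d·√n ⇒ n = (δ/d)² = (2.681 / 0.56)² = 22.93.
Round up to the next whole unit.

n = 23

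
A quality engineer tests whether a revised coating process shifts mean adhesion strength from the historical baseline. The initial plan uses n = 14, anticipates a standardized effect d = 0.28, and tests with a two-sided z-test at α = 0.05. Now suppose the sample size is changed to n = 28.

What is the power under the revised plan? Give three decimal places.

With n = 28: δ = d·√n = 0.28 × √28 = 1.4816. Critical value z_{0.025} = 1.960.
Revised power = Φ(δ − 1.960) + Φ(−δ − 1.960) = Φ(-0.478) + Φ(-3.442) = 0.3162 + 0.0003 = 0.3165.

Power ≈ 0.316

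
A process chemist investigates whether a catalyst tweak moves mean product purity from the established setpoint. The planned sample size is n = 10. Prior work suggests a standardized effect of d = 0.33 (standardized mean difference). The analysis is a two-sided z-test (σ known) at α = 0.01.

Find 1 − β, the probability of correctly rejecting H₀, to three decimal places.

Power ≈ 0.063

Noncentrality parameter: δ = d·√n = 0.33 × √10 = 1.0436
Critical value for a two-sided test at α = 0.01: z_{α/2} = 2.576.
Power = Φ(δ − 2.576) + Φ(−δ − 2.576) = Φ(-1.532) + Φ(-3.619) = 0.0627 + 0.0001 = 0.0629.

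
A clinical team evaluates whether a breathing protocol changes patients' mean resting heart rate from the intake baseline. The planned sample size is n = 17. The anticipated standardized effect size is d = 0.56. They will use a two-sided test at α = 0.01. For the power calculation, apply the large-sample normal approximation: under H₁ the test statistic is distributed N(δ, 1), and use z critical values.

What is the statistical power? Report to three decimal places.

Power ≈ 0.395

Noncentrality parameter: δ = d·√n = 0.56 × √17 = 2.3089
Critical value for a two-sided test at α = 0.01: z_{α/2} = 2.576.
Power = Φ(δ − 2.576) + Φ(−δ − 2.576) = Φ(-0.267) + Φ(-4.885) = 0.3948 + 0.0000 = 0.3948.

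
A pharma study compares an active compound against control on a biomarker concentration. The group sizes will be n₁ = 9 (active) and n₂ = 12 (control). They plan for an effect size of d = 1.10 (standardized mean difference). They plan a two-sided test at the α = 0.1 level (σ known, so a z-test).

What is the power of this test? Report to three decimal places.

Power ≈ 0.802

Noncentrality parameter: δ = d / √(1/n₁ + 1/n₂) = 1.10 / √(1/9 + 1/12) = 2.4946
Critical value for a two-sided test at α = 0.1: z_{α/2} = 1.645.
Power = Φ(δ − 1.645) + Φ(−δ − 1.645) = Φ(0.850) + Φ(-4.139) = 0.8023 + 0.0000 = 0.8023.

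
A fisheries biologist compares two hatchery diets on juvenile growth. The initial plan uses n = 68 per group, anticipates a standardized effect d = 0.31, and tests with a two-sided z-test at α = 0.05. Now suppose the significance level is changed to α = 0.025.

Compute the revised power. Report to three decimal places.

δ = d·√(n/2) = 0.31 × √(68/2) = 1.8076 (unchanged). New critical value: z_{0.0125} = 2.241.
Revised power = Φ(δ − 2.241) + Φ(−δ − 2.241) = Φ(-0.434) + Φ(-4.049) = 0.3322 + 0.0000 = 0.3322.

Power ≈ 0.332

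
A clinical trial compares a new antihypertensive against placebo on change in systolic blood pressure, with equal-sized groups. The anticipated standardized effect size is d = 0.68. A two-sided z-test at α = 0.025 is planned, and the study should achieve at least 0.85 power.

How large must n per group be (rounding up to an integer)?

Set Φ(δ − 2.241) = 0.85; then δ − 2.241 = Φ⁻¹(0.85) = 1.036, giving δ = 3.278.
(The Φ(−δ − z_{α/2}) term is vanishingly small for δ > 0 and is dropped in the standard sample-size formula.)
δ = d·√(n/2) ⇒ n = 2(δ/d)² = 2 × (3.278 / 0.68)² = 46.47.
Rounding up, n = 47 per group.

n = 47 per group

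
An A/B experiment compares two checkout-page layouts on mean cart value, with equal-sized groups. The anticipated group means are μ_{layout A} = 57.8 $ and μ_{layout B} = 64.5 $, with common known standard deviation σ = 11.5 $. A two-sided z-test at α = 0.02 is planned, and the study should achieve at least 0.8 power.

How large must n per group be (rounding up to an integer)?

n = 60 per group

Standardized effect: d = |μ_{layout A} − μ_{layout B}| / σ = |57.8 − 64.5| / 11.5 = 0.5826
For power 0.8 need Φ(δ − z_{0.01}) = 0.8, so δ = z_{0.01} + z_{0.20} = 2.326 + 0.842 = 3.168.
(Ignoring the negligible lower-tail rejection probability gives the usual closed-form inversion.)
δ = d·√(n/2) ⇒ n = 2(δ/d)² = 2 × (3.168 / 0.5826)² = 59.13.
Round up to the next whole unit.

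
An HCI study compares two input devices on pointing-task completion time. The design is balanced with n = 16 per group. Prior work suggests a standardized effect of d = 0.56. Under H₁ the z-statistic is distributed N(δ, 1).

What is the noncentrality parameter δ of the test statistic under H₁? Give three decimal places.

The noncentrality parameter scales effect size by the design's sample-size factor: δ = d·√(n/2) = 0.56 × √(16/2) = 1.5839

δ ≈ 1.584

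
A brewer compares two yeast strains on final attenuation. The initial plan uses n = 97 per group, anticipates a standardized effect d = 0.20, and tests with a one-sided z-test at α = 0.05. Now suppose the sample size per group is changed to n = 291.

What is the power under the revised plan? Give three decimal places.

With n = 291 per group: δ = d·√(n/2) = 0.20 × √(291/2) = 2.4125. Critical value z_{0.05} = 1.645.
Revised power = Φ(δ − 1.645) = Φ(0.768) = 0.7786.

Power ≈ 0.779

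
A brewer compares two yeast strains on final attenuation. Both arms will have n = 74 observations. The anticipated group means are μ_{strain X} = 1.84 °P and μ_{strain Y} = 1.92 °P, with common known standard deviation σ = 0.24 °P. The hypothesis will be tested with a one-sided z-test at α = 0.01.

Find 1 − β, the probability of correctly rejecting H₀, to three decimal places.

Standardized effect: d = |μ_{strain X} − μ_{strain Y}| / σ = |1.84 − 1.92| / 0.24 = 0.3333
Noncentrality parameter: λ = d·√(n/2) = 0.3333 × √(74/2) = 2.0276
Critical value for a one-sided test at α = 0.01: z_α = 2.326.
Power = Φ(λ − 2.326) = Φ(-0.299) = 0.3826.

Power ≈ 0.383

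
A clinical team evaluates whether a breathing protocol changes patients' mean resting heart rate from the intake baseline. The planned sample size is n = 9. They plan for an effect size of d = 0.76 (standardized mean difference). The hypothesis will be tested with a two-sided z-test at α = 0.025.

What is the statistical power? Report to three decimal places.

Noncentrality parameter: δ = d·√n = 0.76 × √9 = 2.2800
Critical value for a two-sided test at α = 0.025: z_{α/2} = 2.241.
Power = Φ(δ − 2.241) + Φ(−δ − 2.241) = Φ(0.039) + Φ(-4.521) = 0.5154 + 0.0000 = 0.5154.

Power ≈ 0.515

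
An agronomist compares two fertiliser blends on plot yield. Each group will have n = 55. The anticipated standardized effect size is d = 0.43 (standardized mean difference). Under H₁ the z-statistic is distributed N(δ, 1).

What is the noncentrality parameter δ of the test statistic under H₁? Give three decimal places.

δ = d·√(n/2) = 0.43 × √(55/2) = 2.2549

δ ≈ 2.255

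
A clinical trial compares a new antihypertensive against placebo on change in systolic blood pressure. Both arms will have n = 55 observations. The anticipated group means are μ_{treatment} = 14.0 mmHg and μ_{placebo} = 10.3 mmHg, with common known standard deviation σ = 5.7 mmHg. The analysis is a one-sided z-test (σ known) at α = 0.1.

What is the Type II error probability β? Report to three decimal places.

β ≈ 0.017

Standardized effect: d = |μ_{treatment} − μ_{placebo}| / σ = |14.0 − 10.3| / 5.7 = 0.6491
Noncentrality parameter: δ = d·√(n/2) = 0.6491 × √(55/2) = 3.4040
Critical value for a one-sided test at α = 0.1: z_α = 1.282.
Power = Φ(δ − 1.282) = Φ(2.122) = 0.9831.
Type II error: β = 1 − power = 1 − 0.9831 = 0.0169.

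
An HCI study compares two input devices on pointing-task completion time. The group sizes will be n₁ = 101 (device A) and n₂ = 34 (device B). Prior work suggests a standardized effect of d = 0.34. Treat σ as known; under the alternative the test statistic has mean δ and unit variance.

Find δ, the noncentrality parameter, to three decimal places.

The noncentrality parameter scales effect size by the design's sample-size factor: δ = d / √(1/n₁ + 1/n₂) = 0.34 / √(1/101 + 1/34) = 1.7148

δ ≈ 1.715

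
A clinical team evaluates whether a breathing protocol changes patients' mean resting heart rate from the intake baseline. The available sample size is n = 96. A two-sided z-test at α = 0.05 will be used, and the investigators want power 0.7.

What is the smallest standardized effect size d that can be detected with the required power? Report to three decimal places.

Need Φ(δ − 1.960) = 0.7, so δ = 1.960 + 0.524 = 2.484.
(Lower-tail contribution to power is negligible for δ > 0.)
δ = d·√n ⇒ d = δ/√n = 2.484/√96 = 0.2536.

d ≈ 0.254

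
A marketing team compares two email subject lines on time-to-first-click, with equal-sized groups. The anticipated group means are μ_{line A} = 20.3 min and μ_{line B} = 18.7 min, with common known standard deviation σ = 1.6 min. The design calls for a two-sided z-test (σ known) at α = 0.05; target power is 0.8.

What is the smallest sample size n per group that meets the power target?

Standardized effect: d = |μ_{line A} − μ_{line B}| / σ = |20.3 − 18.7| / 1.6 = 1.0000
For power 0.8 need Φ(δ − z_{0.025}) = 0.8, so δ = z_{0.025} + z_{0.20} = 1.960 + 0.842 = 2.802.
(For δ > 0 the lower-tail rejection region contributes negligibly to power, so the one-term inversion is standard.)
δ = d·√(n/2) ⇒ n = 2(δ/d)² = 2 × (2.802 / 1.0000)² = 15.70.
Rounding up, n = 16 per group.

n = 16 per group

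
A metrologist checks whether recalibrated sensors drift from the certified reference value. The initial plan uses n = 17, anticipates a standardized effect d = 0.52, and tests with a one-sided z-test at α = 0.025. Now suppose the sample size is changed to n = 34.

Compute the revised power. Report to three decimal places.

With n = 34: δ = d·√n = 0.52 × √34 = 3.0321. Critical value z_{0.025} = 1.960.
Revised power = P(Z > 1.960 − δ) = Φ(1.072) = 0.8582.

Power ≈ 0.858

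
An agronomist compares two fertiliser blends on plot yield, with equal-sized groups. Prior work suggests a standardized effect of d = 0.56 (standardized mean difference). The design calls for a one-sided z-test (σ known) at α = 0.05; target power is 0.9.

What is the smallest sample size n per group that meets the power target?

For power 0.9 need Φ(δ − z_{0.05}) = 0.9, so δ = z_{0.05} + z_{0.10} = 1.645 + 1.282 = 2.926.
δ = d·√(n/2) ⇒ n = 2(δ/d)² = 2 × (2.926 / 0.56)² = 54.62.
Round up to the next whole unit.

n = 55 per group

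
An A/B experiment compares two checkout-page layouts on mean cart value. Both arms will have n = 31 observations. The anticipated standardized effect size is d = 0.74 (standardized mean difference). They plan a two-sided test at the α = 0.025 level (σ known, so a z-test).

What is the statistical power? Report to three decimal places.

Power ≈ 0.749

Noncentrality parameter: λ = d·√(n/2) = 0.74 × √(31/2) = 2.9134
Two-sided α = 0.025 → critical value z_{0.0125} = 2.241.
Power = Φ(λ − 2.241) + Φ(−λ − 2.241) = Φ(0.672) + Φ(-5.155) = 0.7492 + 0.0000 = 0.7492.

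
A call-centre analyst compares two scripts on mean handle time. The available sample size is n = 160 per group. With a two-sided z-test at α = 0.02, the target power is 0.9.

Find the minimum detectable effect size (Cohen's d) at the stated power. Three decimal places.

Need Φ(δ − 2.326) = 0.9, so δ = 2.326 + 1.282 = 3.608.
(Lower-tail contribution to power is negligible for δ > 0.)
δ = d·√(n/2) ⇒ d = δ/√(n/2) = 3.608/√(160/2) = 0.4034.

d ≈ 0.403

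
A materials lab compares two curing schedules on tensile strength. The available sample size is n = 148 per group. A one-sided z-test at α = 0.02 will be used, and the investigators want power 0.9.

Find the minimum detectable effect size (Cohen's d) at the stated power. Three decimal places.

d ≈ 0.388

Need Φ(δ − 2.054) = 0.9, so δ = 2.054 + 1.282 = 3.335.
δ = d·√(n/2) ⇒ d = δ/√(n/2) = 3.335/√(148/2) = 0.3877.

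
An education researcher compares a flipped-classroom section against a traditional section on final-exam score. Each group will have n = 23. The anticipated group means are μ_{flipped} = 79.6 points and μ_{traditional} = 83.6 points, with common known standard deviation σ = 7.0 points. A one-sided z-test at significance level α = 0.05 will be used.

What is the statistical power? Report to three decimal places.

Standardized effect: d = |μ_{flipped} − μ_{traditional}| / σ = |79.6 − 83.6| / 7.0 = 0.5714
Noncentrality parameter: δ = d·√(n/2) = 0.5714 × √(23/2) = 1.9378
One-sided α = 0.05 → critical value z_{0.05} = 1.645.
Power = P(Z > 1.645 − δ) = Φ(0.293) = 0.6152.

Power ≈ 0.615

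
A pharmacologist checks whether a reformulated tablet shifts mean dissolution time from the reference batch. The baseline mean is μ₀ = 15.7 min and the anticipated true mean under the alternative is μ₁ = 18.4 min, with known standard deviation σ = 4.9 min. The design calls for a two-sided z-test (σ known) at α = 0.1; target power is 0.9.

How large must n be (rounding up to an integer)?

n = 29

Standardized effect: d = |μ₁ − μ₀| / σ = |18.4 − 15.7| / 4.9 = 0.5510
Set Φ(δ − 1.645) = 0.9; then δ − 1.645 = Φ⁻¹(0.9) = 1.282, giving δ = 2.926.
(Ignoring the negligible lower-tail rejection probability gives the usual closed-form inversion.)
δ = d·√n ⇒ n = (δ/d)² = (2.926 / 0.5510)² = 28.21.
Rounding up, n = 29.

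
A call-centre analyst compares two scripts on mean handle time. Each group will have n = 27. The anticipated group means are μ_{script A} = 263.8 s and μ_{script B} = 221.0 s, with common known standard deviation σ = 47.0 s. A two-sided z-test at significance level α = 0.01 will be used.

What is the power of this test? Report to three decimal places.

Power ≈ 0.779

Standardized effect: d = |μ_{script A} − μ_{script B}| / σ = |263.8 − 221.0| / 47.0 = 0.9106
Noncentrality parameter: δ = d·√(n/2) = 0.9106 × √(27/2) = 3.3459
Two-sided α = 0.01 → critical value z_{0.005} = 2.576.
Power = Φ(δ − 2.576) + Φ(−δ − 2.576) = Φ(0.770) + Φ(-5.922) = 0.7794 + 0.0000 = 0.7794.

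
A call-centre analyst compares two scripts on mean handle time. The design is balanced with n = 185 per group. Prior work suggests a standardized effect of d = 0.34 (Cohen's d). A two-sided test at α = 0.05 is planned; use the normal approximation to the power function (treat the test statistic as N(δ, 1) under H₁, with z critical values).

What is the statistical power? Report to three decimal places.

Power ≈ 0.905

Noncentrality parameter: δ = d·√(n/2) = 0.34 × √(185/2) = 3.2700
Critical value for a two-sided test at α = 0.05: z_{α/2} = 1.960.
Power = Φ(δ − 1.960) + Φ(−δ − 1.960) = Φ(1.310) + Φ(-5.230) = 0.9049 + 0.0000 = 0.9049.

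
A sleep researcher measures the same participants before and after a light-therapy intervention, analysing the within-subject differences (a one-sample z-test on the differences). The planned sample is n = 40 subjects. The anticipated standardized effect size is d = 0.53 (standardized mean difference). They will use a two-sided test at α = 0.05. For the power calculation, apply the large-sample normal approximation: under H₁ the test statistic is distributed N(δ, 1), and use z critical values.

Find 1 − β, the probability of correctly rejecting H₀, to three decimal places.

Power ≈ 0.918

Noncentrality parameter: λ = d·√n = 0.53 × √40 = 3.3520
Two-sided α = 0.05 → critical value z_{0.025} = 1.960.
Power = Φ(λ − 1.960) + Φ(−λ − 1.960) = Φ(1.392) + Φ(-5.312) = 0.9180 + 0.0000 = 0.9180.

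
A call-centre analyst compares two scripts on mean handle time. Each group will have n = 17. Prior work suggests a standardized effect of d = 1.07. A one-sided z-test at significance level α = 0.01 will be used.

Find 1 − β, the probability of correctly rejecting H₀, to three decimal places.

Power ≈ 0.786

Noncentrality parameter: δ = d·√(n/2) = 1.07 × √(17/2) = 3.1196
One-sided α = 0.01 → critical value z_{0.01} = 2.326.
Power = Φ(δ − 2.326) = Φ(0.793) = 0.7862.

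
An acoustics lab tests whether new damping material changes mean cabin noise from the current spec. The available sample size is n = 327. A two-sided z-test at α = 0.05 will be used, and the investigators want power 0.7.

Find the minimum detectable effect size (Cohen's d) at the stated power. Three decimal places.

d ≈ 0.137

Need Φ(δ − 1.960) = 0.7, so δ = 1.960 + 0.524 = 2.484.
(The second rejection-region term Φ(−δ − z_{α/2}) is negligible and dropped.)
δ = d·√n ⇒ d = δ/√n = 2.484/√327 = 0.1374.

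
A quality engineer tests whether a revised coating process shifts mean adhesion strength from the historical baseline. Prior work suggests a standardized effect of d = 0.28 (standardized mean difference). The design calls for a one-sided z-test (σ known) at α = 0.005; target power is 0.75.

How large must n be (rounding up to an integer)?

n = 135

Set Φ(δ − 2.576) = 0.75; then δ − 2.576 = Φ⁻¹(0.75) = 0.674, giving δ = 3.250.
δ = d·√n ⇒ n = (δ/d)² = (3.250 / 0.28)² = 134.75.
Rounding up, n = 135.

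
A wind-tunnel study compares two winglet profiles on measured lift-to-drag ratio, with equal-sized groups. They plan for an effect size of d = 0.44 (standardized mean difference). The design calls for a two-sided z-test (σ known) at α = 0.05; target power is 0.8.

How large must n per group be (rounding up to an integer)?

n = 82 per group

Set Φ(δ − 1.960) = 0.8; then δ − 1.960 = Φ⁻¹(0.8) = 0.842, giving δ = 2.802.
(Ignoring the negligible lower-tail rejection probability gives the usual closed-form inversion.)
δ = d·√(n/2) ⇒ n = 2(δ/d)² = 2 × (2.802 / 0.44)² = 81.08.
Rounding up, n = 82 per group.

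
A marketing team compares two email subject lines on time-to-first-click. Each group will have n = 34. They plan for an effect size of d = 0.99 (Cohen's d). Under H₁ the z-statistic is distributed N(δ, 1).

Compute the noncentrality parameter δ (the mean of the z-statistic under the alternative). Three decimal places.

δ = d·√(n/2) = 0.99 × √(34/2) = 4.0819

δ ≈ 4.082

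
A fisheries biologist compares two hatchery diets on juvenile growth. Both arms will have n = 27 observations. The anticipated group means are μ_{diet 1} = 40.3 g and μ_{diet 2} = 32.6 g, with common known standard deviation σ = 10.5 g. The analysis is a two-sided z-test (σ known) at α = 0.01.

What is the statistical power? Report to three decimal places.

Power ≈ 0.547

Standardized effect: d = |μ_{diet 1} − μ_{diet 2}| / σ = |40.3 − 32.6| / 10.5 = 0.7333
Noncentrality parameter: δ = d·√(n/2) = 0.7333 × √(27/2) = 2.6944
Critical value for a two-sided test at α = 0.01: z_{α/2} = 2.576.
Power = Φ(δ − 2.576) + Φ(−δ − 2.576) = Φ(0.119) + Φ(-5.270) = 0.5472 + 0.0000 = 0.5472.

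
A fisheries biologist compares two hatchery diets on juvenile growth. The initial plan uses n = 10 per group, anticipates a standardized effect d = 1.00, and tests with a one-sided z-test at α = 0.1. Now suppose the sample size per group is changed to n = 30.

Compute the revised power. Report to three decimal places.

With n = 30 per group: δ = d·√(n/2) = 1.00 × √(30/2) = 3.8730. Critical value z_{0.1} = 1.282.
Revised power = P(Z > 1.282 − δ) = Φ(2.591) = 0.9952.

Power ≈ 0.995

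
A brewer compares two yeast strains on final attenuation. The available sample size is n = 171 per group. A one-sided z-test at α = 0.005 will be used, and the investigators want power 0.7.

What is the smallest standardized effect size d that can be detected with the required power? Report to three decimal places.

d ≈ 0.335

Required noncentrality: δ = z_{0.005} + z_{0.30} = 2.576 + 0.524 = 3.100.
δ = d·√(n/2) ⇒ d = δ/√(n/2) = 3.100/√(171/2) = 0.3353.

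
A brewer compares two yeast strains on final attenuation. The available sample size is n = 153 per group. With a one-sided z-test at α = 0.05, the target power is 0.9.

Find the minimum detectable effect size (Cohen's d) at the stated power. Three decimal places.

d ≈ 0.335

Need Φ(δ − 1.645) = 0.9, so δ = 1.645 + 1.282 = 2.926.
δ = d·√(n/2) ⇒ d = δ/√(n/2) = 2.926/√(153/2) = 0.3346.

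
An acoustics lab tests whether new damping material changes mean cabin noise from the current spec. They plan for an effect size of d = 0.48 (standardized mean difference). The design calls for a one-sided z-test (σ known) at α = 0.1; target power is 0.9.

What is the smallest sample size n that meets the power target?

For power 0.9 need Φ(δ − z_{0.1}) = 0.9, so δ = z_{0.1} + z_{0.10} = 1.282 + 1.282 = 2.563.
δ = d·√n ⇒ n = (δ/d)² = (2.563 / 0.48)² = 28.51.
Round up to the next whole unit.

n = 29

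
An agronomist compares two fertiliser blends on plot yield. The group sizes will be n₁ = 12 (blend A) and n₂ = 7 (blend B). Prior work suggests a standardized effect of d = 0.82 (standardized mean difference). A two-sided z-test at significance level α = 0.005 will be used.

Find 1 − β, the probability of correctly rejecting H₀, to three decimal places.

Power ≈ 0.139

Noncentrality parameter: δ = d / √(1/n₁ + 1/n₂) = 0.82 / √(1/12 + 1/7) = 1.7242
Critical value for a two-sided test at α = 0.005: z_{α/2} = 2.807.
Power = Φ(δ − 2.807) + Φ(−δ − 2.807) = Φ(-1.083) + Φ(-4.531) = 0.1394 + 0.0000 = 0.1394.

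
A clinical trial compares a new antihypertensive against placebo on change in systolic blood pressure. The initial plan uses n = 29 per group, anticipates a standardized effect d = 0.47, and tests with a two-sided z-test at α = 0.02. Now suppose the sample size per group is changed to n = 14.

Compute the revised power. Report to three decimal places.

Power ≈ 0.140

With n = 14 per group: δ = d·√(n/2) = 0.47 × √(14/2) = 1.2435. Critical value z_{0.01} = 2.326.
Revised power = Φ(δ − 2.326) + Φ(−δ − 2.326) = Φ(-1.083) + Φ(-3.570) = 0.1394 + 0.0002 = 0.1396.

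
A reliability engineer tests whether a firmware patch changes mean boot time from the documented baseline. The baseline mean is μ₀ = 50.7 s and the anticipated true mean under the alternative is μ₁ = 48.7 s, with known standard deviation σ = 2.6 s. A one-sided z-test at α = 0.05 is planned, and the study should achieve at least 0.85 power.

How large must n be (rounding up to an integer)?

n = 13

Standardized effect: d = |μ₁ − μ₀| / σ = |48.7 − 50.7| / 2.6 = 0.7692
For power 0.85 need Φ(δ − z_{0.05}) = 0.85, so δ = z_{0.05} + z_{0.15} = 1.645 + 1.036 = 2.681.
δ = d·√n ⇒ n = (δ/d)² = (2.681 / 0.7692)² = 12.15.
Rounding up, n = 13.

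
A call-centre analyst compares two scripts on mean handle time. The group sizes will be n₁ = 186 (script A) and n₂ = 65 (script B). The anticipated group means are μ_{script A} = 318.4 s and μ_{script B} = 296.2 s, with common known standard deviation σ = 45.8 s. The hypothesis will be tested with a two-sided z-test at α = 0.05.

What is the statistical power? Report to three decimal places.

Power ≈ 0.920

Standardized effect: d = |μ_{script A} − μ_{script B}| / σ = |318.4 − 296.2| / 45.8 = 0.4847
Noncentrality parameter: δ = d / √(1/n₁ + 1/n₂) = 0.4847 / √(1/186 + 1/65) = 3.3641
Two-sided α = 0.05 → critical value z_{0.025} = 1.960.
Power = Φ(δ − 1.960) + Φ(−δ − 1.960) = Φ(1.404) + Φ(-5.324) = 0.9199 + 0.0000 = 0.9199.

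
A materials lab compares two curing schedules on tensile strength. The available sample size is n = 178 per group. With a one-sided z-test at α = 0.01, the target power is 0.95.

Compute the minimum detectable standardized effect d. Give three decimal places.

Need Φ(δ − 2.326) = 0.95, so δ = 2.326 + 1.645 = 3.971.
δ = d·√(n/2) ⇒ d = δ/√(n/2) = 3.971/√(178/2) = 0.4209.

d ≈ 0.421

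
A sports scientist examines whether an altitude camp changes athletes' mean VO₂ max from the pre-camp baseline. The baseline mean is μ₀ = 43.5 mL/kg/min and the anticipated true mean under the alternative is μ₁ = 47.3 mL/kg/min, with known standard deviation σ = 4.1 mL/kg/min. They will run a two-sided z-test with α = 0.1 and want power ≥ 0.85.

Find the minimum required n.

n = 9

Standardized effect: d = |μ₁ − μ₀| / σ = |47.3 − 43.5| / 4.1 = 0.9268
For power 0.85 need Φ(δ − z_{0.05}) = 0.85, so δ = z_{0.05} + z_{0.15} = 1.645 + 1.036 = 2.681.
(The Φ(−δ − z_{α/2}) term is vanishingly small for δ > 0 and is dropped in the standard sample-size formula.)
δ = d·√n ⇒ n = (δ/d)² = (2.681 / 0.9268)² = 8.37.
Round up to the next whole unit.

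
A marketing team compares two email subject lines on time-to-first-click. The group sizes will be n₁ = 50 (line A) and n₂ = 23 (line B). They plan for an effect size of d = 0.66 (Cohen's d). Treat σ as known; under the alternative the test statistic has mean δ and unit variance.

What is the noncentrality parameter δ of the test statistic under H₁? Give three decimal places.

δ = d / √(1/n₁ + 1/n₂) = 0.66 / √(1/50 + 1/23) = 2.6196

δ ≈ 2.620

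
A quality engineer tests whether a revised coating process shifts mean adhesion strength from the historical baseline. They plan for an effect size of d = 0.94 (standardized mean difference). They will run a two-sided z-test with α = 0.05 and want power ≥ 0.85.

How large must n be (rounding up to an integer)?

n = 11

For power 0.85 need Φ(δ − z_{0.025}) = 0.85, so δ = z_{0.025} + z_{0.15} = 1.960 + 1.036 = 2.996.
(For δ > 0 the lower-tail rejection region contributes negligibly to power, so the one-term inversion is standard.)
δ = d·√n ⇒ n = (δ/d)² = (2.996 / 0.94)² = 10.16.
Round up to the next whole unit.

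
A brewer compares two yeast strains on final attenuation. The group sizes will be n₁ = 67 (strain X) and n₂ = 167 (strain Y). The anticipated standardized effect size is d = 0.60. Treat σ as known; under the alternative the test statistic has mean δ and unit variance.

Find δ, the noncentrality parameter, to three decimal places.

δ ≈ 4.149

The noncentrality parameter scales effect size by the design's sample-size factor: δ = d / √(1/n₁ + 1/n₂) = 0.60 / √(1/67 + 1/167) = 4.1490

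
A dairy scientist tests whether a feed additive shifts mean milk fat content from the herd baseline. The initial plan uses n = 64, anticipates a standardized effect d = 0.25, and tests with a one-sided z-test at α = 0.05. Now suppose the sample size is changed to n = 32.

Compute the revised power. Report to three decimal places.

Power ≈ 0.409

With n = 32: δ = d·√n = 0.25 × √32 = 1.4142. Critical value z_{0.05} = 1.645.
Revised power = P(Z > 1.645 − δ) = Φ(-0.231) = 0.4088.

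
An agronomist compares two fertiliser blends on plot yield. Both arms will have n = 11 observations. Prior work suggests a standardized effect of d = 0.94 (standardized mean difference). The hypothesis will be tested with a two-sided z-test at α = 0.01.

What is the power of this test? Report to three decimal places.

Noncentrality parameter: δ = d·√(n/2) = 0.94 × √(11/2) = 2.2045
Critical value for a two-sided test at α = 0.01: z_{α/2} = 2.576.
Power = Φ(δ − 2.576) + Φ(−δ − 2.576) = Φ(-0.371) + Φ(-4.780) = 0.3552 + 0.0000 = 0.3552.

Power ≈ 0.355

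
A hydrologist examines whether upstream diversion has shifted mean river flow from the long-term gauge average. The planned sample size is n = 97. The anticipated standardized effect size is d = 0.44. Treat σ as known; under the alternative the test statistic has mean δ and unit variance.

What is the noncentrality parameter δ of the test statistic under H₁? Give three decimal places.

δ ≈ 4.333

δ = d·√n = 0.44 × √97 = 4.3335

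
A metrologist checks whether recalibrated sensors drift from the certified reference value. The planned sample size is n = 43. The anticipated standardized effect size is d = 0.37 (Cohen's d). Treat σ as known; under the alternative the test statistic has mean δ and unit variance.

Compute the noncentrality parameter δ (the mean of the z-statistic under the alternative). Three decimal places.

δ ≈ 2.426

The noncentrality parameter scales effect size by the design's sample-size factor: δ = d·√n = 0.37 × √43 = 2.4263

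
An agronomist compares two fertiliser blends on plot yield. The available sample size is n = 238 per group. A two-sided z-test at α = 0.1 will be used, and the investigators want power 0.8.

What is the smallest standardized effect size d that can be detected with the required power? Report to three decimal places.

d ≈ 0.228

Required noncentrality: δ = z_{0.05} + z_{0.20} = 1.645 + 0.842 = 2.486.
(The second rejection-region term Φ(−δ − z_{α/2}) is negligible and dropped.)
δ = d·√(n/2) ⇒ d = δ/√(n/2) = 2.486/√(238/2) = 0.2279.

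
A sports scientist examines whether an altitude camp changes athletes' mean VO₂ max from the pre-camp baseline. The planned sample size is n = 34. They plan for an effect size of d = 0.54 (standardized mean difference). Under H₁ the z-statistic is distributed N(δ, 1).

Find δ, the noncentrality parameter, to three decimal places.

δ ≈ 3.149

δ = d·√n = 0.54 × √34 = 3.1487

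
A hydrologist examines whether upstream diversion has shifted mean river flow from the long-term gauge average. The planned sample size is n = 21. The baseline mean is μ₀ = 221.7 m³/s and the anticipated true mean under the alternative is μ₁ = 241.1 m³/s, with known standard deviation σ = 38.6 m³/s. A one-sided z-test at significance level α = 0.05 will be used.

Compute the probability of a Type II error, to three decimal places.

β ≈ 0.255

Standardized effect: d = |μ₁ − μ₀| / σ = |241.1 − 221.7| / 38.6 = 0.5026
Noncentrality parameter: δ = d·√n = 0.5026 × √21 = 2.3032
One-sided α = 0.05 → critical value z_{0.05} = 1.645.
Power = P(Z > 1.645 − δ) = Φ(0.658) = 0.7448.
Type II error: β = 1 − power = 1 − 0.7448 = 0.2552.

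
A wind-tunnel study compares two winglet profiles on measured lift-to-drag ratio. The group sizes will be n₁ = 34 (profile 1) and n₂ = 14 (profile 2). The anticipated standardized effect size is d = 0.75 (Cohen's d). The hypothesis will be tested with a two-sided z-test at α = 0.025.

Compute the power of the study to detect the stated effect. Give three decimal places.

Noncentrality parameter: δ = d / √(1/n₁ + 1/n₂) = 0.75 / √(1/34 + 1/14) = 2.3618
Two-sided α = 0.025 → critical value z_{0.0125} = 2.241.
Power = Φ(δ − 2.241) + Φ(−δ − 2.241) = Φ(0.120) + Φ(-4.603) = 0.5479 + 0.0000 = 0.5479.

Power ≈ 0.548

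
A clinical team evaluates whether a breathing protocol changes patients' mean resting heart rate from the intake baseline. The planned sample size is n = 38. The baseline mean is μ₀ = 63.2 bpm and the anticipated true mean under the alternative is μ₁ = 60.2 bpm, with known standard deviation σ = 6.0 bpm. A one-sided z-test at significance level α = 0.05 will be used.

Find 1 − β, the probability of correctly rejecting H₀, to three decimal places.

Power ≈ 0.925

Standardized effect: d = |μ₁ − μ₀| / σ = |60.2 − 63.2| / 6.0 = 0.5000
Noncentrality parameter: δ = d·√n = 0.5000 × √38 = 3.0822
Critical value for a one-sided test at α = 0.05: z_α = 1.645.
Power = Φ(δ − 1.645) = Φ(1.437) = 0.9247.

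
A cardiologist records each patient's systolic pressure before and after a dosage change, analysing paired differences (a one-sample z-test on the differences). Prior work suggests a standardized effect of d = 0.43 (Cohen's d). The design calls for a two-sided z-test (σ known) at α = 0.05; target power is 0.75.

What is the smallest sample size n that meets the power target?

For power 0.75 need Φ(δ − z_{0.025}) = 0.75, so δ = z_{0.025} + z_{0.25} = 1.960 + 0.674 = 2.634.
(Ignoring the negligible lower-tail rejection probability gives the usual closed-form inversion.)
δ = d·√n ⇒ n = (δ/d)² = (2.634 / 0.43)² = 37.54.
Round up to the next whole unit.

n = 38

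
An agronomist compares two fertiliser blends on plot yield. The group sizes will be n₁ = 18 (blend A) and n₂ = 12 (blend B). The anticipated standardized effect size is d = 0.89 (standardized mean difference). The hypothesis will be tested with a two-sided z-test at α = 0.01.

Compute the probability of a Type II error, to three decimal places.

Noncentrality parameter: δ = d / √(1/n₁ + 1/n₂) = 0.89 / √(1/18 + 1/12) = 2.3881
Two-sided α = 0.01 → critical value z_{0.005} = 2.576.
Power = Φ(δ − 2.576) + Φ(−δ − 2.576) = Φ(-0.188) + Φ(-4.964) = 0.4256 + 0.0000 = 0.4256.
Type II error: β = 1 − power = 1 − 0.4256 = 0.5744.

β ≈ 0.574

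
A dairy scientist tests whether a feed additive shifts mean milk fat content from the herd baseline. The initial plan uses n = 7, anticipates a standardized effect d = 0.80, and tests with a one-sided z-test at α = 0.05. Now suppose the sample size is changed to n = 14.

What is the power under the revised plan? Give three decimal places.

Power ≈ 0.911

With n = 14: δ = d·√n = 0.80 × √14 = 2.9933. Critical value z_{0.05} = 1.645.
Revised power = Φ(δ − 1.645) = Φ(1.348) = 0.9112.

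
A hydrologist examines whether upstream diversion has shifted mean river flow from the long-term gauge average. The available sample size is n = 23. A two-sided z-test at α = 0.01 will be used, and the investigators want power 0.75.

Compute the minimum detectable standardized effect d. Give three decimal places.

Required noncentrality: δ = z_{0.005} + z_{0.25} = 2.576 + 0.674 = 3.250.
(Lower-tail contribution to power is negligible for δ > 0.)
δ = d·√n ⇒ d = δ/√n = 3.250/√23 = 0.6777.

d ≈ 0.678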